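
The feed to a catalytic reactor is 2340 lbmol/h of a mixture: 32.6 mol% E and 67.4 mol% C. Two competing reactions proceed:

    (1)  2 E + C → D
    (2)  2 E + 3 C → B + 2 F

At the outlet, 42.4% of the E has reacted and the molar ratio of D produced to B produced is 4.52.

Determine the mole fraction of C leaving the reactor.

0.673

Conversion of E: E consumed = 0.424 × 762.8 = 323.4 lbmol/h = 2ξ₁ + 2ξ₂.
Selectivity: 1ξ₁ / (1ξ₂) = 4.52 → ξ₁ = 4.52 ξ₂.
Substitute: (2·4.52 + 2) ξ₂ = 323.4 → ξ₂ = 29.3 lbmol/h, ξ₁ = 132.4 lbmol/h.
Outlet amounts (n = n₀ + Σ ν·ξ):
  E: 762.8 − 2(132.4) − 2(29.3) = 439.4
  C: 1577 − 1(132.4) − 3(29.3) = 1357
  D: 0 + 1(132.4) = 132.4
  B: 0 + 1(29.3) = 29.3
  F: 0 + 2(29.3) = 58.59
Total out = 2017 lbmol/h; y_C = 1357 / 2017 = 0.6729.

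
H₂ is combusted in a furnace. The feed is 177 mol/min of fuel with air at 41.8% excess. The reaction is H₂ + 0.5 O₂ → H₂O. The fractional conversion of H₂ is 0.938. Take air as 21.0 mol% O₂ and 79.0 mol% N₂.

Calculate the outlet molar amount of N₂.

472 mol/min

Stoichiometric O₂ = 0.5 × 177 = 88.5 mol/min; O₂ fed = 88.5 × 1.418 = 125.5 mol/min.
N₂ fed = 125.5 × 79/21 = 472.1 mol/min.
Fuel reacted = 0.938 × 177 → ξ = 166 mol/min.
Outlet (n = n₀ + ν ξ):
  H₂: 177 − 1(166) = 10.97
  O₂: 125.5 − 0.5(166) = 42.48
  N₂: 472.1 (inert)
  H₂O: 0 + 1(166) = 166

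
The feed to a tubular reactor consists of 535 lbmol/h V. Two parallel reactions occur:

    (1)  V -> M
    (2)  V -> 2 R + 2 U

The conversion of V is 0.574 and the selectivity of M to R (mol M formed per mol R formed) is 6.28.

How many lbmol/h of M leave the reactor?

Conversion of V: V consumed = 0.574 × 535 = 307.1 lbmol/h = 1ξ₁ + 1ξ₂.
Selectivity: 1ξ₁ / (2ξ₂) = 6.28 → ξ₁ = 12.56 ξ₂.
Substitute: (1·12.56 + 1) ξ₂ = 307.1 → ξ₂ = 22.65 lbmol/h, ξ₁ = 284.4 lbmol/h.
Outlet amounts (n = n₀ + Σ ν·ξ):
  V: 535 − 1(284.4) − 1(22.65) = 227.9
  M: 0 + 1(284.4) = 284.4
  R: 0 + 2(22.65) = 45.29
  U: 0 + 2(22.65) = 45.29

284 lbmol/h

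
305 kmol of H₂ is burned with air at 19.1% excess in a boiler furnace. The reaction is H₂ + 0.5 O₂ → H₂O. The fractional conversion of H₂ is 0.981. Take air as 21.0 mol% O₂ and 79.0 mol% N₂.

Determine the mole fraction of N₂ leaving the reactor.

0.67

Stoichiometric O₂ = 0.5 × 305 = 152.5 kmol; O₂ fed = 152.5 × 1.191 = 181.6 kmol.
N₂ fed = 181.6 × 79/21 = 683.3 kmol.
Fuel reacted = 0.981 × 305 → ξ = 299.2 kmol.
Outlet (n = n₀ + ν ξ):
  H₂: 305 − 1(299.2) = 5.795
  O₂: 181.6 − 0.5(299.2) = 32.03
  N₂: 683.3 (inert)
  H₂O: 0 + 1(299.2) = 299.2
Total out = 1020 kmol; y_N₂ = 683.3 / 1020 = 0.6697.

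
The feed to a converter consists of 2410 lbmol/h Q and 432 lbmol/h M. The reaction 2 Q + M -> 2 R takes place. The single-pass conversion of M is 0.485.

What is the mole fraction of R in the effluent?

0.159

M reacted = 0.485 × 432 = 209.5 lbmol/h; ν_M = −1, so ξ = 209.5/1 = 209.5 lbmol/h.
Outlet amounts (n = n₀ + ν ξ):
  Q: 2410 − 2(209.5) = 1991
  M: 432 − 1(209.5) = 222.5
  R: 0 + 2(209.5) = 419
Total out = 2632 lbmol/h; y_R = 419 / 2632 = 0.1592.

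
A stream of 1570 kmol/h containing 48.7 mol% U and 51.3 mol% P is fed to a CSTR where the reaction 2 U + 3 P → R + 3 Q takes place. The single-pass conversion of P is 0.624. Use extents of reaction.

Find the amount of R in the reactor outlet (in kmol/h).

168 kmol/h

P reacted = 0.624 × 805.4 = 502.6 kmol/h; ν_P = −3, so ξ = 502.6/3 = 167.5 kmol/h.
Outlet amounts (n = n₀ + ν ξ):
  U: 764.6 − 2(167.5) = 429.5
  P: 805.4 − 3(167.5) = 302.8
  R: 0 + 1(167.5) = 167.5
  Q: 0 + 3(167.5) = 502.6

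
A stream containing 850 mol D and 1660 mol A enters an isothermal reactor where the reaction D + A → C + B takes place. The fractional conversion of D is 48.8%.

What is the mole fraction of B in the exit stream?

D reacted = 0.488 × 850 = 414.8 mol; ν_D = −1, so ξ = 414.8/1 = 414.8 mol.
Outlet amounts (n = n₀ + ν ξ):
  D: 850 − 1(414.8) = 435.2
  A: 1660 − 1(414.8) = 1245
  C: 0 + 1(414.8) = 414.8
  B: 0 + 1(414.8) = 414.8
Total out = 2510 mol; y_B = 414.8 / 2510 = 0.1653.

0.165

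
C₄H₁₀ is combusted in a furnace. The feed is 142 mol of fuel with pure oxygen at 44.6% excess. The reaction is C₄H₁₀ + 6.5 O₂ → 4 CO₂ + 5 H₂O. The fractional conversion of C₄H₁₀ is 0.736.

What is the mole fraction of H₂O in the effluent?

Stoichiometric O₂ = 6.5 × 142 = 923 mol; O₂ fed = 923 × 1.446 = 1335 mol.
Fuel reacted = 0.736 × 142 → ξ = 104.5 mol.
Outlet (n = n₀ + ν ξ):
  C₄H₁₀: 142 − 1(104.5) = 37.49
  O₂: 1335 − 6.5(104.5) = 655.3
  CO₂: 0 + 4(104.5) = 418
  H₂O: 0 + 5(104.5) = 522.6
Total out = 1633 mol; y_H₂O = 522.6 / 1633 = 0.3199.

0.32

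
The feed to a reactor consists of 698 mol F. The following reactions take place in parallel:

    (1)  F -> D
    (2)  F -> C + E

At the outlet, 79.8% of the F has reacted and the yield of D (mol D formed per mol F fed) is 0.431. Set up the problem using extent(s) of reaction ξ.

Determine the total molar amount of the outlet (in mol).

954 mol

Yield of D: 1ξ₁ / 698 = 0.431 → ξ₁ = 300.8 mol.
Conversion of F: 1ξ₁ + 1ξ₂ = 0.798 × 698 = 557 → ξ₂ = 256.2 mol.
Outlet amounts (n = n₀ + Σ ν·ξ):
  F: 698 − 1(300.8) − 1(256.2) = 141
  D: 0 + 1(300.8) = 300.8
  C: 0 + 1(256.2) = 256.2
  E: 0 + 1(256.2) = 256.2
Total out = 141 + 300.8 + 256.2 + 256.2 = 954.2 mol.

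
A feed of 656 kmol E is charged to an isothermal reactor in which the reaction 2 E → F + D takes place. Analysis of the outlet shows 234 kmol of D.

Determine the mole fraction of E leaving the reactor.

For D: n = n₀ + 1ξ → 234 = 0 + 1ξ, giving ξ = 234 kmol.
Outlet amounts (n = n₀ + ν ξ):
  E: 656 − 2(234) = 188
  F: 0 + 1(234) = 234
  D: 0 + 1(234) = 234
Total out = 656 kmol; y_E = 188 / 656 = 0.2866.

0.287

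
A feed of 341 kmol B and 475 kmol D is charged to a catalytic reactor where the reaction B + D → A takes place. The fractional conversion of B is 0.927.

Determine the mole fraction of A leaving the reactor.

B reacted = 0.927 × 341 = 316.1 kmol; ν_B = −1, so ξ = 316.1/1 = 316.1 kmol.
Outlet amounts (n = n₀ + ν ξ):
  B: 341 − 1(316.1) = 24.89
  D: 475 − 1(316.1) = 158.9
  A: 0 + 1(316.1) = 316.1
Total out = 499.9 kmol; y_A = 316.1 / 499.9 = 0.6323.

0.632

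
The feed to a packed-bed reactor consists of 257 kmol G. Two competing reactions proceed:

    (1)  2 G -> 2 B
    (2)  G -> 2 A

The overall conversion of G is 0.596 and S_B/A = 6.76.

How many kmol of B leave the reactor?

Conversion of G: G consumed = 0.596 × 257 = 153.2 kmol = 2ξ₁ + 1ξ₂.
Selectivity: 2ξ₁ / (2ξ₂) = 6.76 → ξ₁ = 6.76 ξ₂.
Substitute: (2·6.76 + 1) ξ₂ = 153.2 → ξ₂ = 10.55 kmol, ξ₁ = 71.31 kmol.
Outlet amounts (n = n₀ + Σ ν·ξ):
  G: 257 − 2(71.31) − 1(10.55) = 103.8
  B: 0 + 2(71.31) = 142.6
  A: 0 + 2(10.55) = 21.1

143 kmol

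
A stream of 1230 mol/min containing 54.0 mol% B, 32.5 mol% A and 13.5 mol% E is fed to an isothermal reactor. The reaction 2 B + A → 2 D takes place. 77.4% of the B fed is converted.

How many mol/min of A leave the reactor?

B reacted = 0.774 × 664.2 = 514.1 mol/min; ν_B = −2, so ξ = 514.1/2 = 257 mol/min.
Outlet amounts (n = n₀ + ν ξ):
  B: 664.2 − 2(257) = 150.1
  A: 399.8 − 1(257) = 142.7
  D: 0 + 2(257) = 514.1
  E: 166.1 (inert)

143 mol/min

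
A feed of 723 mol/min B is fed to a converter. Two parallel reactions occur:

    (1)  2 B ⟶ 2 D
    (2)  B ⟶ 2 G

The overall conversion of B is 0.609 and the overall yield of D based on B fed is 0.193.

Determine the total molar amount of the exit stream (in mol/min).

Yield of D: 2ξ₁ / 723 = 0.193 → ξ₁ = 69.77 mol/min.
Conversion of B: 2ξ₁ + 1ξ₂ = 0.609 × 723 = 440.3 → ξ₂ = 300.8 mol/min.
Outlet amounts (n = n₀ + Σ ν·ξ):
  B: 723 − 2(69.77) − 1(300.8) = 282.7
  D: 0 + 2(69.77) = 139.5
  G: 0 + 2(300.8) = 601.5
Total out = 282.7 + 139.5 + 601.5 = 1024 mol/min.

1020 mol/min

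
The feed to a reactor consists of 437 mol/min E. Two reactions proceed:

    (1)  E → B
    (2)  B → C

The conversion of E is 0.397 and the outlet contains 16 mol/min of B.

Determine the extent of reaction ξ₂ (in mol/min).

ξ₂ = 157 mol/min

Conversion of E: E consumed = 1ξ₁ = 0.397 × 437 → ξ₁ = 173.5 mol/min.
B balance: n_B = 0 + 1ξ₁ − 1ξ₂ = 16 → ξ₂ = (1·173.5 − 16)/1 = 157.5 mol/min.
Outlet amounts (n = n₀ + Σ ν·ξ):
  E: 437 − 1(173.5) = 263.5
  B: 0 + 1(173.5) − 1(157.5) = 16
  C: 0 + 1(157.5) = 157.5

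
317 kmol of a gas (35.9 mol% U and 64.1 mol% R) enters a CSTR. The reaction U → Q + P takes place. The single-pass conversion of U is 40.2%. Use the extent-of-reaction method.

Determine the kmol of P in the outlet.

U reacted = 0.402 × 113.8 = 45.75 kmol; ν_U = −1, so ξ = 45.75/1 = 45.75 kmol.
Outlet amounts (n = n₀ + ν ξ):
  U: 113.8 − 1(45.75) = 68.05
  Q: 0 + 1(45.75) = 45.75
  P: 0 + 1(45.75) = 45.75
  R: 203.2 (inert)

45.7 kmol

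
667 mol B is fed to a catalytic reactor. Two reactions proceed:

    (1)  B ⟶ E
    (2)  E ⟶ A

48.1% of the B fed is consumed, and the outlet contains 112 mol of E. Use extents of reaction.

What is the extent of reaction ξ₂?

Conversion of B: B consumed = 1ξ₁ = 0.481 × 667 → ξ₁ = 320.8 mol.
E balance: n_E = 0 + 1ξ₁ − 1ξ₂ = 112 → ξ₂ = (1·320.8 − 112)/1 = 208.8 mol.
Outlet amounts (n = n₀ + Σ ν·ξ):
  B: 667 − 1(320.8) = 346.2
  E: 0 + 1(320.8) − 1(208.8) = 112
  A: 0 + 1(208.8) = 208.8

ξ₂ = 209 mol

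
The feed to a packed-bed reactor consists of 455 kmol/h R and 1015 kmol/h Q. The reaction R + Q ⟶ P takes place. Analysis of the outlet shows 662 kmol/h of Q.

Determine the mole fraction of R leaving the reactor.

For Q: n = n₀ − 1ξ → 662 = 1015 − 1ξ, giving ξ = 353 kmol/h.
Outlet amounts (n = n₀ + ν ξ):
  R: 455 − 1(353) = 102
  Q: 1015 − 1(353) = 662
  P: 0 + 1(353) = 353
Total out = 1117 kmol/h; y_R = 102 / 1117 = 0.09132.

0.0913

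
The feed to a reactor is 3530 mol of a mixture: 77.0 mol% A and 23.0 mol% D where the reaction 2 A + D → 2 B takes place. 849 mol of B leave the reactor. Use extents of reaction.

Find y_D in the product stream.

0.125

For B: n = n₀ + 2ξ → 849 = 0 + 2ξ, giving ξ = 424.5 mol.
Outlet amounts (n = n₀ + ν ξ):
  A: 2718 − 2(424.5) = 1869
  D: 811.9 − 1(424.5) = 387.4
  B: 0 + 2(424.5) = 849
Total out = 3106 mol; y_D = 387.4 / 3106 = 0.1247.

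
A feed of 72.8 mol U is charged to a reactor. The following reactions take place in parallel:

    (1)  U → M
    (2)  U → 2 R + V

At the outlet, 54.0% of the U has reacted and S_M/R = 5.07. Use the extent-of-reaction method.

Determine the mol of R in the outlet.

Conversion of U: U consumed = 0.54 × 72.8 = 39.31 mol = 1ξ₁ + 1ξ₂.
Selectivity: 1ξ₁ / (2ξ₂) = 5.07 → ξ₁ = 10.14 ξ₂.
Substitute: (1·10.14 + 1) ξ₂ = 39.31 → ξ₂ = 3.529 mol, ξ₁ = 35.78 mol.
Outlet amounts (n = n₀ + Σ ν·ξ):
  U: 72.8 − 1(35.78) − 1(3.529) = 33.49
  M: 0 + 1(35.78) = 35.78
  R: 0 + 2(3.529) = 7.058
  V: 0 + 1(3.529) = 3.529

7.06 mol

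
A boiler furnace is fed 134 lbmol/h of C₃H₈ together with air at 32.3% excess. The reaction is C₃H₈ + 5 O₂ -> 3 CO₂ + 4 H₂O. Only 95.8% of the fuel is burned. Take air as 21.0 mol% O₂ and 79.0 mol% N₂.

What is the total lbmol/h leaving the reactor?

4480 lbmol/h

Stoichiometric O₂ = 5 × 134 = 670 lbmol/h; O₂ fed = 670 × 1.323 = 886.4 lbmol/h.
N₂ fed = 886.4 × 79/21 = 3335 lbmol/h.
Fuel reacted = 0.958 × 134 → ξ = 128.4 lbmol/h.
Outlet (n = n₀ + ν ξ):
  C₃H₈: 134 − 1(128.4) = 5.628
  O₂: 886.4 − 5(128.4) = 244.6
  N₂: 3335 (inert)
  CO₂: 0 + 3(128.4) = 385.1
  H₂O: 0 + 4(128.4) = 513.5
Total out = 5.628 + 244.6 + 3335 + 385.1 + 513.5 = 4483 lbmol/h.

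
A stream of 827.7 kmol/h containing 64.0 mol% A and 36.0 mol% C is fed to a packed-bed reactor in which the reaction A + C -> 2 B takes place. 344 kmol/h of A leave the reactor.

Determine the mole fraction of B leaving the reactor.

0.449

For A: n = n₀ − 1ξ → 344 = 529.7 − 1ξ, giving ξ = 185.7 kmol/h.
Outlet amounts (n = n₀ + ν ξ):
  A: 529.7 − 1(185.7) = 344
  C: 298 − 1(185.7) = 112.2
  B: 0 + 2(185.7) = 371.5
Total out = 827.7 kmol/h; y_B = 371.5 / 827.7 = 0.4488.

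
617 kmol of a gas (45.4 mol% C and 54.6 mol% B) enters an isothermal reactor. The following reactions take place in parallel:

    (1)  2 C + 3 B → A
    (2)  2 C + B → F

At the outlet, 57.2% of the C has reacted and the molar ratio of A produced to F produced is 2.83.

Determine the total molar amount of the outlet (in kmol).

Conversion of C: C consumed = 0.572 × 280.1 = 160.2 kmol = 2ξ₁ + 2ξ₂.
Selectivity: 1ξ₁ / (1ξ₂) = 2.83 → ξ₁ = 2.83 ξ₂.
Substitute: (2·2.83 + 2) ξ₂ = 160.2 → ξ₂ = 20.92 kmol, ξ₁ = 59.2 kmol.
Outlet amounts (n = n₀ + Σ ν·ξ):
  C: 280.1 − 2(59.2) − 2(20.92) = 119.9
  B: 336.9 − 3(59.2) − 1(20.92) = 138.4
  A: 0 + 1(59.2) = 59.2
  F: 0 + 1(20.92) = 20.92
Total out = 119.9 + 138.4 + 59.2 + 20.92 = 338.4 kmol.

338 kmol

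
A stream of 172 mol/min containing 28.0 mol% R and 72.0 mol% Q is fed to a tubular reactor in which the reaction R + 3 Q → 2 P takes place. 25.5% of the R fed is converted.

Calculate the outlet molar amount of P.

24.6 mol/min

R reacted = 0.255 × 48.16 = 12.28 mol/min; ν_R = −1, so ξ = 12.28/1 = 12.28 mol/min.
Outlet amounts (n = n₀ + ν ξ):
  R: 48.16 − 1(12.28) = 35.88
  Q: 123.8 − 3(12.28) = 87
  P: 0 + 2(12.28) = 24.56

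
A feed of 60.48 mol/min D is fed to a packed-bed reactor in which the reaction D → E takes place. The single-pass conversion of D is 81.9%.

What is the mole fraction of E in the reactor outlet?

0.819

D reacted = 0.819 × 60.48 = 49.53 mol/min; ν_D = −1, so ξ = 49.53/1 = 49.53 mol/min.
Outlet amounts (n = n₀ + ν ξ):
  D: 60.48 − 1(49.53) = 10.95
  E: 0 + 1(49.53) = 49.53
Total out = 60.48 mol/min; y_E = 49.53 / 60.48 = 0.819.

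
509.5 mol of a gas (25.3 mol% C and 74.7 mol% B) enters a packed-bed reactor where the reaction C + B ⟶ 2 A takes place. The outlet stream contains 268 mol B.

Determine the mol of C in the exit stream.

For B: n = n₀ − 1ξ → 268 = 380.6 − 1ξ, giving ξ = 112.6 mol.
Outlet amounts (n = n₀ + ν ξ):
  C: 128.9 − 1(112.6) = 16.31
  B: 380.6 − 1(112.6) = 268
  A: 0 + 2(112.6) = 225.2

16.3 mol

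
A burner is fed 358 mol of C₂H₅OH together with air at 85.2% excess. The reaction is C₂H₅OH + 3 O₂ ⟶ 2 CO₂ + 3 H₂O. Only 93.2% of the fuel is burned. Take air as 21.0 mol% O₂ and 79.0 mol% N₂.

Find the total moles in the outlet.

10200 mol

Stoichiometric O₂ = 3 × 358 = 1074 mol; O₂ fed = 1074 × 1.852 = 1989 mol.
N₂ fed = 1989 × 79/21 = 7483 mol.
Fuel reacted = 0.932 × 358 → ξ = 333.7 mol.
Outlet (n = n₀ + ν ξ):
  C₂H₅OH: 358 − 1(333.7) = 24.34
  O₂: 1989 − 3(333.7) = 988.1
  N₂: 7483 (inert)
  CO₂: 0 + 2(333.7) = 667.3
  H₂O: 0 + 3(333.7) = 1001
Total out = 24.34 + 988.1 + 7483 + 667.3 + 1001 = 10160 mol.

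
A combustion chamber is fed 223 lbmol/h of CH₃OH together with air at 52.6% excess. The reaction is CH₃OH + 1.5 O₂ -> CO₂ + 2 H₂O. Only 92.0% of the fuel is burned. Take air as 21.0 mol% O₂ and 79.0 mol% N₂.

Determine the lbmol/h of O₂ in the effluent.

Stoichiometric O₂ = 1.5 × 223 = 334.5 lbmol/h; O₂ fed = 334.5 × 1.526 = 510.4 lbmol/h.
N₂ fed = 510.4 × 79/21 = 1920 lbmol/h.
Fuel reacted = 0.92 × 223 → ξ = 205.2 lbmol/h.
Outlet (n = n₀ + ν ξ):
  CH₃OH: 223 − 1(205.2) = 17.84
  O₂: 510.4 − 1.5(205.2) = 202.7
  N₂: 1920 (inert)
  CO₂: 0 + 1(205.2) = 205.2
  H₂O: 0 + 2(205.2) = 410.3

203 lbmol/h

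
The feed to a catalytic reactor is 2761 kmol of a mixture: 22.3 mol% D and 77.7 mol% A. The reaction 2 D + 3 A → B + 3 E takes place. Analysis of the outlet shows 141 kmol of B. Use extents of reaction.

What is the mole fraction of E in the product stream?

0.161

For B: n = n₀ + 1ξ → 141 = 0 + 1ξ, giving ξ = 141 kmol.
Outlet amounts (n = n₀ + ν ξ):
  D: 615.7 − 2(141) = 333.7
  A: 2145 − 3(141) = 1722
  B: 0 + 1(141) = 141
  E: 0 + 3(141) = 423
Total out = 2620 kmol; y_E = 423 / 2620 = 0.1615.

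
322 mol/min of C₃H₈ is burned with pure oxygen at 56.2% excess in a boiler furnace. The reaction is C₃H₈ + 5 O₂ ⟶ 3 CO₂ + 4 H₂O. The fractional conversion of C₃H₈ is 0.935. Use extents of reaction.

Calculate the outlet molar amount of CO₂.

903 mol/min

Stoichiometric O₂ = 5 × 322 = 1610 mol/min; O₂ fed = 1610 × 1.562 = 2515 mol/min.
Fuel reacted = 0.935 × 322 → ξ = 301.1 mol/min.
Outlet (n = n₀ + ν ξ):
  C₃H₈: 322 − 1(301.1) = 20.93
  O₂: 2515 − 5(301.1) = 1009
  CO₂: 0 + 3(301.1) = 903.2
  H₂O: 0 + 4(301.1) = 1204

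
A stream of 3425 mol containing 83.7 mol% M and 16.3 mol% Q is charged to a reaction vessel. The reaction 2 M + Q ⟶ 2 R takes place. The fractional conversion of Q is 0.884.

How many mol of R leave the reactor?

987 mol

Q reacted = 0.884 × 558.3 = 493.5 mol; ν_Q = −1, so ξ = 493.5/1 = 493.5 mol.
Outlet amounts (n = n₀ + ν ξ):
  M: 2867 − 2(493.5) = 1880
  Q: 558.3 − 1(493.5) = 64.76
  R: 0 + 2(493.5) = 987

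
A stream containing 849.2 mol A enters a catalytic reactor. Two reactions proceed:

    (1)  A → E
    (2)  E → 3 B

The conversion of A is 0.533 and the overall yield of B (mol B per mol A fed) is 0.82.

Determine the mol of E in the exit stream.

Conversion of A: A consumed = 1ξ₁ = 0.533 × 849.2 → ξ₁ = 452.6 mol.
Yield of B: 3ξ₂ / 849.2 = 0.82 → ξ₂ = 232.1 mol.
Outlet amounts (n = n₀ + Σ ν·ξ):
  A: 849.2 − 1(452.6) = 396.6
  E: 0 + 1(452.6) − 1(232.1) = 220.5
  B: 0 + 3(232.1) = 696.3

221 mol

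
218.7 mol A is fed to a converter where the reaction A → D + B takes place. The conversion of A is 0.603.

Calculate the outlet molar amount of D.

132 mol

A reacted = 0.603 × 218.7 = 131.9 mol; ν_A = −1, so ξ = 131.9/1 = 131.9 mol.
Outlet amounts (n = n₀ + ν ξ):
  A: 218.7 − 1(131.9) = 86.82
  D: 0 + 1(131.9) = 131.9
  B: 0 + 1(131.9) = 131.9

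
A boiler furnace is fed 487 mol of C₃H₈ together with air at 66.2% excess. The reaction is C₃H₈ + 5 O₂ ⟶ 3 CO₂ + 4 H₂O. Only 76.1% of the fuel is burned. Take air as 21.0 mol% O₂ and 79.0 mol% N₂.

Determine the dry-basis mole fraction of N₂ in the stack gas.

0.816

Stoichiometric O₂ = 5 × 487 = 2435 mol; O₂ fed = 2435 × 1.662 = 4047 mol.
N₂ fed = 4047 × 79/21 = 15220 mol.
Fuel reacted = 0.761 × 487 → ξ = 370.6 mol.
Outlet (n = n₀ + ν ξ):
  C₃H₈: 487 − 1(370.6) = 116.4
  O₂: 4047 − 5(370.6) = 2194
  N₂: 15220 (inert)
  CO₂: 0 + 3(370.6) = 1112
  H₂O: 0 + 4(370.6) = 1482
Dry total = 18650 mol; y_N₂ (dry) = 15220 / 18650 = 0.8165.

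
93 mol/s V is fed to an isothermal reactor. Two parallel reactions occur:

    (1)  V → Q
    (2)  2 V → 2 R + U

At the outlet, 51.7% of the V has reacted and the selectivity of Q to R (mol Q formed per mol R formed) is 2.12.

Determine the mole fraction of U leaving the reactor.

Conversion of V: V consumed = 0.517 × 93 = 48.08 mol/s = 1ξ₁ + 2ξ₂.
Selectivity: 1ξ₁ / (2ξ₂) = 2.12 → ξ₁ = 4.24 ξ₂.
Substitute: (1·4.24 + 2) ξ₂ = 48.08 → ξ₂ = 7.705 mol/s, ξ₁ = 32.67 mol/s.
Outlet amounts (n = n₀ + Σ ν·ξ):
  V: 93 − 1(32.67) − 2(7.705) = 44.92
  Q: 0 + 1(32.67) = 32.67
  R: 0 + 2(7.705) = 15.41
  U: 0 + 1(7.705) = 7.705
Total out = 100.7 mol/s; y_U = 7.705 / 100.7 = 0.07651.

0.0765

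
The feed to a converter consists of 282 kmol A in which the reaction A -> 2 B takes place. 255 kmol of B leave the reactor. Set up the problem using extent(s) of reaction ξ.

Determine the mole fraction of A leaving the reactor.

0.377

For B: n = n₀ + 2ξ → 255 = 0 + 2ξ, giving ξ = 127.5 kmol.
Outlet amounts (n = n₀ + ν ξ):
  A: 282 − 1(127.5) = 154.5
  B: 0 + 2(127.5) = 255
Total out = 409.5 kmol; y_A = 154.5 / 409.5 = 0.3773.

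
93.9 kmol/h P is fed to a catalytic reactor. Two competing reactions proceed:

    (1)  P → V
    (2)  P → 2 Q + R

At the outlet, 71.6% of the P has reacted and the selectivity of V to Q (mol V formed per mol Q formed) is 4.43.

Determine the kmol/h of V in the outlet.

60.4 kmol/h

Conversion of P: P consumed = 0.716 × 93.9 = 67.23 kmol/h = 1ξ₁ + 1ξ₂.
Selectivity: 1ξ₁ / (2ξ₂) = 4.43 → ξ₁ = 8.86 ξ₂.
Substitute: (1·8.86 + 1) ξ₂ = 67.23 → ξ₂ = 6.819 kmol/h, ξ₁ = 60.41 kmol/h.
Outlet amounts (n = n₀ + Σ ν·ξ):
  P: 93.9 − 1(60.41) − 1(6.819) = 26.67
  V: 0 + 1(60.41) = 60.41
  Q: 0 + 2(6.819) = 13.64
  R: 0 + 1(6.819) = 6.819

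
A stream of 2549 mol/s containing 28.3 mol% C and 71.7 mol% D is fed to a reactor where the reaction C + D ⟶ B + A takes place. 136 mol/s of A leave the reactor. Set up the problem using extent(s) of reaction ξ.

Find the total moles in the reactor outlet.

2550 mol/s

For A: n = n₀ + 1ξ → 136 = 0 + 1ξ, giving ξ = 136 mol/s.
Outlet amounts (n = n₀ + ν ξ):
  C: 721.4 − 1(136) = 585.4
  D: 1828 − 1(136) = 1692
  B: 0 + 1(136) = 136
  A: 0 + 1(136) = 136
Total out = 585.4 + 1692 + 136 + 136 = 2549 mol/s.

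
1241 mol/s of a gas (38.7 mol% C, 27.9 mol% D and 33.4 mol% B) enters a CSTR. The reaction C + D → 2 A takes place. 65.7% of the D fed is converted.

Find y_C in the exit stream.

D reacted = 0.657 × 346.2 = 227.5 mol/s; ν_D = −1, so ξ = 227.5/1 = 227.5 mol/s.
Outlet amounts (n = n₀ + ν ξ):
  C: 480.3 − 1(227.5) = 252.8
  D: 346.2 − 1(227.5) = 118.8
  A: 0 + 2(227.5) = 455
  B: 414.5 (inert)
Total out = 1241 mol/s; y_C = 252.8 / 1241 = 0.2037.

0.204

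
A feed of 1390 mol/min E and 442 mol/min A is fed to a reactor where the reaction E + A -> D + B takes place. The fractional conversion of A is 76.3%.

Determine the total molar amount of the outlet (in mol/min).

A reacted = 0.763 × 442 = 337.2 mol/min; ν_A = −1, so ξ = 337.2/1 = 337.2 mol/min.
Outlet amounts (n = n₀ + ν ξ):
  E: 1390 − 1(337.2) = 1053
  A: 442 − 1(337.2) = 104.8
  D: 0 + 1(337.2) = 337.2
  B: 0 + 1(337.2) = 337.2
Total out = 1053 + 104.8 + 337.2 + 337.2 = 1832 mol/min.

1830 mol/min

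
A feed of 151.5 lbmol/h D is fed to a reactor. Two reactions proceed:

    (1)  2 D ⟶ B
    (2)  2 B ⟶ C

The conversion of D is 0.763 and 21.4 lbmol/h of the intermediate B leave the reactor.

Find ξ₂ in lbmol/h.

Conversion of D: D consumed = 2ξ₁ = 0.763 × 151.5 → ξ₁ = 57.8 lbmol/h.
B balance: n_B = 0 + 1ξ₁ − 2ξ₂ = 21.4 → ξ₂ = (1·57.8 − 21.4)/2 = 18.2 lbmol/h.
Outlet amounts (n = n₀ + Σ ν·ξ):
  D: 151.5 − 2(57.8) = 35.91
  B: 0 + 1(57.8) − 2(18.2) = 21.4
  C: 0 + 1(18.2) = 18.2

ξ₂ = 18.2 lbmol/h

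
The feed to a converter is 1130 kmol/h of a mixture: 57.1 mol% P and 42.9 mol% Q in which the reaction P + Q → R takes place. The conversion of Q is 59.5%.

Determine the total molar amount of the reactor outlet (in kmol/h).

Q reacted = 0.595 × 484.8 = 288.4 kmol/h; ν_Q = −1, so ξ = 288.4/1 = 288.4 kmol/h.
Outlet amounts (n = n₀ + ν ξ):
  P: 645.2 − 1(288.4) = 356.8
  Q: 484.8 − 1(288.4) = 196.3
  R: 0 + 1(288.4) = 288.4
Total out = 356.8 + 196.3 + 288.4 = 841.6 kmol/h.

842 kmol/h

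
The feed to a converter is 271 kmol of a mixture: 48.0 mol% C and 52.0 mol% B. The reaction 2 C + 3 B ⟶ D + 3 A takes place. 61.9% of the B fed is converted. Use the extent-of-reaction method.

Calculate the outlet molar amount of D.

B reacted = 0.619 × 140.9 = 87.23 kmol; ν_B = −3, so ξ = 87.23/3 = 29.08 kmol.
Outlet amounts (n = n₀ + ν ξ):
  C: 130.1 − 2(29.08) = 71.93
  B: 140.9 − 3(29.08) = 53.69
  D: 0 + 1(29.08) = 29.08
  A: 0 + 3(29.08) = 87.23

29.1 kmol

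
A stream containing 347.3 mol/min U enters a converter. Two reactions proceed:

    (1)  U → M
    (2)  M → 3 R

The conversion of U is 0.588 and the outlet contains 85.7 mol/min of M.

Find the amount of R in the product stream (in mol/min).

Conversion of U: U consumed = 1ξ₁ = 0.588 × 347.3 → ξ₁ = 204.2 mol/min.
M balance: n_M = 0 + 1ξ₁ − 1ξ₂ = 85.7 → ξ₂ = (1·204.2 − 85.7)/1 = 118.5 mol/min.
Outlet amounts (n = n₀ + Σ ν·ξ):
  U: 347.3 − 1(204.2) = 143.1
  M: 0 + 1(204.2) − 1(118.5) = 85.7
  R: 0 + 3(118.5) = 355.5

356 mol/min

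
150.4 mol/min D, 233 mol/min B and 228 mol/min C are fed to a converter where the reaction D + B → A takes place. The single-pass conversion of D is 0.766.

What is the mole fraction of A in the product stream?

0.232

D reacted = 0.766 × 150.4 = 115.2 mol/min; ν_D = −1, so ξ = 115.2/1 = 115.2 mol/min.
Outlet amounts (n = n₀ + ν ξ):
  D: 150.4 − 1(115.2) = 35.19
  B: 233 − 1(115.2) = 117.8
  A: 0 + 1(115.2) = 115.2
  C: 228 (inert)
Total out = 496.2 mol/min; y_A = 115.2 / 496.2 = 0.2322.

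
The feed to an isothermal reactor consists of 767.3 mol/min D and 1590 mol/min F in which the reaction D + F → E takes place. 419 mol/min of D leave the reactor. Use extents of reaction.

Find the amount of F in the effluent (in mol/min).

1240 mol/min

For D: n = n₀ − 1ξ → 419 = 767.3 − 1ξ, giving ξ = 348.3 mol/min.
Outlet amounts (n = n₀ + ν ξ):
  D: 767.3 − 1(348.3) = 419
  F: 1590 − 1(348.3) = 1242
  E: 0 + 1(348.3) = 348.3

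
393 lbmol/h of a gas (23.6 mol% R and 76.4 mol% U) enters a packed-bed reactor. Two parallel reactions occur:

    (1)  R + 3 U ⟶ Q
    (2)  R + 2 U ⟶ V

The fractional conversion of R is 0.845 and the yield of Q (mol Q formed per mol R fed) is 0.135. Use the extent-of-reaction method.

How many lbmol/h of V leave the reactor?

65.9 lbmol/h

Yield of Q: 1ξ₁ / 92.75 = 0.135 → ξ₁ = 12.52 lbmol/h.
Conversion of R: 1ξ₁ + 1ξ₂ = 0.845 × 92.75 = 78.37 → ξ₂ = 65.85 lbmol/h.
Outlet amounts (n = n₀ + Σ ν·ξ):
  R: 92.75 − 1(12.52) − 1(65.85) = 14.38
  U: 300.3 − 3(12.52) − 2(65.85) = 131
  Q: 0 + 1(12.52) = 12.52
  V: 0 + 1(65.85) = 65.85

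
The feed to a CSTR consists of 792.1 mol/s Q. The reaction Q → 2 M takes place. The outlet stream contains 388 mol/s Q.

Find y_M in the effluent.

0.676

For Q: n = n₀ − 1ξ → 388 = 792.1 − 1ξ, giving ξ = 404.1 mol/s.
Outlet amounts (n = n₀ + ν ξ):
  Q: 792.1 − 1(404.1) = 388
  M: 0 + 2(404.1) = 808.2
Total out = 1196 mol/s; y_M = 808.2 / 1196 = 0.6756.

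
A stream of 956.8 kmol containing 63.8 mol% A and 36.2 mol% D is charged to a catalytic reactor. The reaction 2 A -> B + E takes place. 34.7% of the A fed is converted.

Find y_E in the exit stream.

0.111

A reacted = 0.347 × 610.4 = 211.8 kmol; ν_A = −2, so ξ = 211.8/2 = 105.9 kmol.
Outlet amounts (n = n₀ + ν ξ):
  A: 610.4 − 2(105.9) = 398.6
  B: 0 + 1(105.9) = 105.9
  E: 0 + 1(105.9) = 105.9
  D: 346.4 (inert)
Total out = 956.8 kmol; y_E = 105.9 / 956.8 = 0.1107.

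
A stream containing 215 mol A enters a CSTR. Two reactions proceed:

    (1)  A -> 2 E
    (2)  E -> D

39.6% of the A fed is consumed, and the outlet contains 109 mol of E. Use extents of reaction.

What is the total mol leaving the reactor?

Conversion of A: A consumed = 1ξ₁ = 0.396 × 215 → ξ₁ = 85.14 mol.
E balance: n_E = 0 + 2ξ₁ − 1ξ₂ = 109 → ξ₂ = (2·85.14 − 109)/1 = 61.28 mol.
Outlet amounts (n = n₀ + Σ ν·ξ):
  A: 215 − 1(85.14) = 129.9
  E: 0 + 2(85.14) − 1(61.28) = 109
  D: 0 + 1(61.28) = 61.28
Total out = 129.9 + 109 + 61.28 = 300.1 mol.

300 mol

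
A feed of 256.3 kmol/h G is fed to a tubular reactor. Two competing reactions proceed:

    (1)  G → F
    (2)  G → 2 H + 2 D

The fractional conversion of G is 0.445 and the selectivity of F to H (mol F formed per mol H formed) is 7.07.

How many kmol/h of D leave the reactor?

Conversion of G: G consumed = 0.445 × 256.3 = 114.1 kmol/h = 1ξ₁ + 1ξ₂.
Selectivity: 1ξ₁ / (2ξ₂) = 7.07 → ξ₁ = 14.14 ξ₂.
Substitute: (1·14.14 + 1) ξ₂ = 114.1 → ξ₂ = 7.533 kmol/h, ξ₁ = 106.5 kmol/h.
Outlet amounts (n = n₀ + Σ ν·ξ):
  G: 256.3 − 1(106.5) − 1(7.533) = 142.2
  F: 0 + 1(106.5) = 106.5
  H: 0 + 2(7.533) = 15.07
  D: 0 + 2(7.533) = 15.07

15.1 kmol/h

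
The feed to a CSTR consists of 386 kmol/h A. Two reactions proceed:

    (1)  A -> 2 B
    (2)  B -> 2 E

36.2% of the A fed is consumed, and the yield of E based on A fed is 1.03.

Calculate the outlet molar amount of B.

80.7 kmol/h

Conversion of A: A consumed = 1ξ₁ = 0.362 × 386 → ξ₁ = 139.7 kmol/h.
Yield of E: 2ξ₂ / 386 = 1.03 → ξ₂ = 198.8 kmol/h.
Outlet amounts (n = n₀ + Σ ν·ξ):
  A: 386 − 1(139.7) = 246.3
  B: 0 + 2(139.7) − 1(198.8) = 80.67
  E: 0 + 2(198.8) = 397.6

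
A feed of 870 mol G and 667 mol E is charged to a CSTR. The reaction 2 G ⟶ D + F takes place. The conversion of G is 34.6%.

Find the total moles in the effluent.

1540 mol

G reacted = 0.346 × 870 = 301 mol; ν_G = −2, so ξ = 301/2 = 150.5 mol.
Outlet amounts (n = n₀ + ν ξ):
  G: 870 − 2(150.5) = 569
  D: 0 + 1(150.5) = 150.5
  F: 0 + 1(150.5) = 150.5
  E: 667 (inert)
Total out = 569 + 150.5 + 150.5 + 667 = 1537 mol.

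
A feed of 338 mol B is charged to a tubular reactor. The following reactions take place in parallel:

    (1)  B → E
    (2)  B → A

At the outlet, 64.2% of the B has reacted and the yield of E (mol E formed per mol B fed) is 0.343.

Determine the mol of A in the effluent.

Yield of E: 1ξ₁ / 338 = 0.343 → ξ₁ = 115.9 mol.
Conversion of B: 1ξ₁ + 1ξ₂ = 0.642 × 338 = 217 → ξ₂ = 101.1 mol.
Outlet amounts (n = n₀ + Σ ν·ξ):
  B: 338 − 1(115.9) − 1(101.1) = 121
  E: 0 + 1(115.9) = 115.9
  A: 0 + 1(101.1) = 101.1

101 mol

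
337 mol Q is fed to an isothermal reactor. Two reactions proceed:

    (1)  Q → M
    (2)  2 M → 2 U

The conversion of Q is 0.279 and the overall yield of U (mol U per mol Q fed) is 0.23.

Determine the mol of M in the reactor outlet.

16.5 mol

Conversion of Q: Q consumed = 1ξ₁ = 0.279 × 337 → ξ₁ = 94.02 mol.
Yield of U: 2ξ₂ / 337 = 0.23 → ξ₂ = 38.76 mol.
Outlet amounts (n = n₀ + Σ ν·ξ):
  Q: 337 − 1(94.02) = 243
  M: 0 + 1(94.02) − 2(38.76) = 16.51
  U: 0 + 2(38.76) = 77.51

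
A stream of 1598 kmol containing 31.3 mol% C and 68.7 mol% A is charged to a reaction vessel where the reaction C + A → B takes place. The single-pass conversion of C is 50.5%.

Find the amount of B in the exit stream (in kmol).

253 kmol

C reacted = 0.505 × 500.2 = 252.6 kmol; ν_C = −1, so ξ = 252.6/1 = 252.6 kmol.
Outlet amounts (n = n₀ + ν ξ):
  C: 500.2 − 1(252.6) = 247.6
  A: 1098 − 1(252.6) = 845.2
  B: 0 + 1(252.6) = 252.6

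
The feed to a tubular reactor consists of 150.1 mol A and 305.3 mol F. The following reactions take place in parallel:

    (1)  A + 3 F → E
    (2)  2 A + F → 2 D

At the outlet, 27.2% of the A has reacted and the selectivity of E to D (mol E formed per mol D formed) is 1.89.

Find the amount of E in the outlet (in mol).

Conversion of A: A consumed = 0.272 × 150.1 = 40.83 mol = 1ξ₁ + 2ξ₂.
Selectivity: 1ξ₁ / (2ξ₂) = 1.89 → ξ₁ = 3.78 ξ₂.
Substitute: (1·3.78 + 2) ξ₂ = 40.83 → ξ₂ = 7.064 mol, ξ₁ = 26.7 mol.
Outlet amounts (n = n₀ + Σ ν·ξ):
  A: 150.1 − 1(26.7) − 2(7.064) = 109.3
  F: 305.3 − 3(26.7) − 1(7.064) = 218.1
  E: 0 + 1(26.7) = 26.7
  D: 0 + 2(7.064) = 14.13

26.7 mol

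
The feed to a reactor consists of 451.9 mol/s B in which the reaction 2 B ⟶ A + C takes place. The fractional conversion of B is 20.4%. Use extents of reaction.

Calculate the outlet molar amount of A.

B reacted = 0.204 × 451.9 = 92.19 mol/s; ν_B = −2, so ξ = 92.19/2 = 46.09 mol/s.
Outlet amounts (n = n₀ + ν ξ):
  B: 451.9 − 2(46.09) = 359.7
  A: 0 + 1(46.09) = 46.09
  C: 0 + 1(46.09) = 46.09

46.1 mol/s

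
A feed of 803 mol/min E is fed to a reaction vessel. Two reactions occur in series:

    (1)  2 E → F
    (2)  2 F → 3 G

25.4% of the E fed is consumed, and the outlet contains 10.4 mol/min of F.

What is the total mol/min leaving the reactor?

747 mol/min

Conversion of E: E consumed = 2ξ₁ = 0.254 × 803 → ξ₁ = 102 mol/min.
F balance: n_F = 0 + 1ξ₁ − 2ξ₂ = 10.4 → ξ₂ = (1·102 − 10.4)/2 = 45.79 mol/min.
Outlet amounts (n = n₀ + Σ ν·ξ):
  E: 803 − 2(102) = 599
  F: 0 + 1(102) − 2(45.79) = 10.4
  G: 0 + 3(45.79) = 137.4
Total out = 599 + 10.4 + 137.4 = 746.8 mol/min.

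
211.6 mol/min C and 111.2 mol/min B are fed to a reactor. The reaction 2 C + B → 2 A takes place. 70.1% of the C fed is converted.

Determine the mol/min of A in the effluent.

C reacted = 0.701 × 211.6 = 148.3 mol/min; ν_C = −2, so ξ = 148.3/2 = 74.17 mol/min.
Outlet amounts (n = n₀ + ν ξ):
  C: 211.6 − 2(74.17) = 63.27
  B: 111.2 − 1(74.17) = 37.03
  A: 0 + 2(74.17) = 148.3

148 mol/min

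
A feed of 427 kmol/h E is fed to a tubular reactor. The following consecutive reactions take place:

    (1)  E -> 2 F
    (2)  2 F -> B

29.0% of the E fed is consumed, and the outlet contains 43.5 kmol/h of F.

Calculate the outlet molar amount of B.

Conversion of E: E consumed = 1ξ₁ = 0.29 × 427 → ξ₁ = 123.8 kmol/h.
F balance: n_F = 0 + 2ξ₁ − 2ξ₂ = 43.5 → ξ₂ = (2·123.8 − 43.5)/2 = 102.1 kmol/h.
Outlet amounts (n = n₀ + Σ ν·ξ):
  E: 427 − 1(123.8) = 303.2
  F: 0 + 2(123.8) − 2(102.1) = 43.5
  B: 0 + 1(102.1) = 102.1

102 kmol/h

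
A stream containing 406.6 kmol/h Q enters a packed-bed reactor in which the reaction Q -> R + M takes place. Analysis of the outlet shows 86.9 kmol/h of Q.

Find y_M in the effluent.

For Q: n = n₀ − 1ξ → 86.9 = 406.6 − 1ξ, giving ξ = 319.7 kmol/h.
Outlet amounts (n = n₀ + ν ξ):
  Q: 406.6 − 1(319.7) = 86.9
  R: 0 + 1(319.7) = 319.7
  M: 0 + 1(319.7) = 319.7
Total out = 726.3 kmol/h; y_M = 319.7 / 726.3 = 0.4402.

0.44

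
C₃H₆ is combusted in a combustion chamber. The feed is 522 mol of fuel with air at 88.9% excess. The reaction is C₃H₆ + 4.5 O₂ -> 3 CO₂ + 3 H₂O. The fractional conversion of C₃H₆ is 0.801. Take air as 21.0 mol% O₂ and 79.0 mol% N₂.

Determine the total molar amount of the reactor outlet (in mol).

Stoichiometric O₂ = 4.5 × 522 = 2349 mol; O₂ fed = 2349 × 1.889 = 4437 mol.
N₂ fed = 4437 × 79/21 = 16690 mol.
Fuel reacted = 0.801 × 522 → ξ = 418.1 mol.
Outlet (n = n₀ + ν ξ):
  C₃H₆: 522 − 1(418.1) = 103.9
  O₂: 4437 − 4.5(418.1) = 2556
  N₂: 16690 (inert)
  CO₂: 0 + 3(418.1) = 1254
  H₂O: 0 + 3(418.1) = 1254
Total out = 103.9 + 2556 + 16690 + 1254 + 1254 = 21860 mol.

21900 mol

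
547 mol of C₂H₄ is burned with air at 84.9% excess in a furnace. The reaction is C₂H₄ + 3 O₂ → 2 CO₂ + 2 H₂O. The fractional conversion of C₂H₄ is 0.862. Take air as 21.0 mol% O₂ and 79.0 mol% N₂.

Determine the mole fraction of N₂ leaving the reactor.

0.761

Stoichiometric O₂ = 3 × 547 = 1641 mol; O₂ fed = 1641 × 1.849 = 3034 mol.
N₂ fed = 3034 × 79/21 = 11410 mol.
Fuel reacted = 0.862 × 547 → ξ = 471.5 mol.
Outlet (n = n₀ + ν ξ):
  C₂H₄: 547 − 1(471.5) = 75.49
  O₂: 3034 − 3(471.5) = 1620
  N₂: 11410 (inert)
  CO₂: 0 + 2(471.5) = 943
  H₂O: 0 + 2(471.5) = 943
Total out = 15000 mol; y_N₂ = 11410 / 15000 = 0.7612.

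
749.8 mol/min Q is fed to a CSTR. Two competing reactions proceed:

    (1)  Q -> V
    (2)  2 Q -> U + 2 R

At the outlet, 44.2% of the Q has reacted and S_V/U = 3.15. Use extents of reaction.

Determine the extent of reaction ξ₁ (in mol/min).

ξ₁ = 203 mol/min

Conversion of Q: Q consumed = 0.442 × 749.8 = 331.4 mol/min = 1ξ₁ + 2ξ₂.
Selectivity: 1ξ₁ / (1ξ₂) = 3.15 → ξ₁ = 3.15 ξ₂.
Substitute: (1·3.15 + 2) ξ₂ = 331.4 → ξ₂ = 64.35 mol/min, ξ₁ = 202.7 mol/min.
Outlet amounts (n = n₀ + Σ ν·ξ):
  Q: 749.8 − 1(202.7) − 2(64.35) = 418.4
  V: 0 + 1(202.7) = 202.7
  U: 0 + 1(64.35) = 64.35
  R: 0 + 2(64.35) = 128.7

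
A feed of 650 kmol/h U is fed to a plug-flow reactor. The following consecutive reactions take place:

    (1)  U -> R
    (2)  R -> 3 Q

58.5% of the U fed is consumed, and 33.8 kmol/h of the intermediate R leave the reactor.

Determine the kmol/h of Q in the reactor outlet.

Conversion of U: U consumed = 1ξ₁ = 0.585 × 650 → ξ₁ = 380.2 kmol/h.
R balance: n_R = 0 + 1ξ₁ − 1ξ₂ = 33.8 → ξ₂ = (1·380.2 − 33.8)/1 = 346.4 kmol/h.
Outlet amounts (n = n₀ + Σ ν·ξ):
  U: 650 − 1(380.2) = 269.8
  R: 0 + 1(380.2) − 1(346.4) = 33.8
  Q: 0 + 3(346.4) = 1039

1040 kmol/h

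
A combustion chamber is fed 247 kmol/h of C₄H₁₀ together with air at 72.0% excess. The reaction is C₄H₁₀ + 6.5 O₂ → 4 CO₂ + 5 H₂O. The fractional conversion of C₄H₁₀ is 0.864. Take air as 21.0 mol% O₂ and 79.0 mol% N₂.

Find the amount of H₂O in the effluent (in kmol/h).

1070 kmol/h

Stoichiometric O₂ = 6.5 × 247 = 1606 kmol/h; O₂ fed = 1606 × 1.720 = 2761 kmol/h.
N₂ fed = 2761 × 79/21 = 10390 kmol/h.
Fuel reacted = 0.864 × 247 → ξ = 213.4 kmol/h.
Outlet (n = n₀ + ν ξ):
  C₄H₁₀: 247 − 1(213.4) = 33.59
  O₂: 2761 − 6.5(213.4) = 1374
  N₂: 10390 (inert)
  CO₂: 0 + 4(213.4) = 853.6
  H₂O: 0 + 5(213.4) = 1067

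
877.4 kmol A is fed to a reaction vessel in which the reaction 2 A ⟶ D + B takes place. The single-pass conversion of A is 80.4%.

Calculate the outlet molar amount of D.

A reacted = 0.804 × 877.4 = 705.4 kmol; ν_A = −2, so ξ = 705.4/2 = 352.7 kmol.
Outlet amounts (n = n₀ + ν ξ):
  A: 877.4 − 2(352.7) = 172
  D: 0 + 1(352.7) = 352.7
  B: 0 + 1(352.7) = 352.7

353 kmol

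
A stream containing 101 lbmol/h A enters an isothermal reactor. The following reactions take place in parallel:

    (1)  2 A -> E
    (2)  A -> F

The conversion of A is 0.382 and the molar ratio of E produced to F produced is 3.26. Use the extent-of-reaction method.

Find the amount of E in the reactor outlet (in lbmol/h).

Conversion of A: A consumed = 0.382 × 101 = 38.58 lbmol/h = 2ξ₁ + 1ξ₂.
Selectivity: 1ξ₁ / (1ξ₂) = 3.26 → ξ₁ = 3.26 ξ₂.
Substitute: (2·3.26 + 1) ξ₂ = 38.58 → ξ₂ = 5.131 lbmol/h, ξ₁ = 16.73 lbmol/h.
Outlet amounts (n = n₀ + Σ ν·ξ):
  A: 101 − 2(16.73) − 1(5.131) = 62.42
  E: 0 + 1(16.73) = 16.73
  F: 0 + 1(5.131) = 5.131

16.7 lbmol/h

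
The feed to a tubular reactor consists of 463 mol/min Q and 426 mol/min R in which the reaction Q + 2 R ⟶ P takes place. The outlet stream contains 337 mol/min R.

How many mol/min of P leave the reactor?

For R: n = n₀ − 2ξ → 337 = 426 − 2ξ, giving ξ = 44.5 mol/min.
Outlet amounts (n = n₀ + ν ξ):
  Q: 463 − 1(44.5) = 418.5
  R: 426 − 2(44.5) = 337
  P: 0 + 1(44.5) = 44.5

44.5 mol/min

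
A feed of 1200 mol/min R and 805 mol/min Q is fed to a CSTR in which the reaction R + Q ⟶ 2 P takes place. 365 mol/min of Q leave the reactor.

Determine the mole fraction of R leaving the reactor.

For Q: n = n₀ − 1ξ → 365 = 805 − 1ξ, giving ξ = 440 mol/min.
Outlet amounts (n = n₀ + ν ξ):
  R: 1200 − 1(440) = 760
  Q: 805 − 1(440) = 365
  P: 0 + 2(440) = 880
Total out = 2005 mol/min; y_R = 760 / 2005 = 0.3791.

0.379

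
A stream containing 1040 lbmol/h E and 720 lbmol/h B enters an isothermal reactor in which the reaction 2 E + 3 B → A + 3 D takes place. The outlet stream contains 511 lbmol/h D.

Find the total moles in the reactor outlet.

1590 lbmol/h

For D: n = n₀ + 3ξ → 511 = 0 + 3ξ, giving ξ = 170.3 lbmol/h.
Outlet amounts (n = n₀ + ν ξ):
  E: 1040 − 2(170.3) = 699.3
  B: 720 − 3(170.3) = 209
  A: 0 + 1(170.3) = 170.3
  D: 0 + 3(170.3) = 511
Total out = 699.3 + 209 + 170.3 + 511 = 1590 lbmol/h.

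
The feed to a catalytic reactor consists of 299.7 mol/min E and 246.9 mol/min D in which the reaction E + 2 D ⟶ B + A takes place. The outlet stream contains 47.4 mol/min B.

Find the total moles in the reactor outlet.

For B: n = n₀ + 1ξ → 47.4 = 0 + 1ξ, giving ξ = 47.4 mol/min.
Outlet amounts (n = n₀ + ν ξ):
  E: 299.7 − 1(47.4) = 252.3
  D: 246.9 − 2(47.4) = 152.1
  B: 0 + 1(47.4) = 47.4
  A: 0 + 1(47.4) = 47.4
Total out = 252.3 + 152.1 + 47.4 + 47.4 = 499.2 mol/min.

499 mol/min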